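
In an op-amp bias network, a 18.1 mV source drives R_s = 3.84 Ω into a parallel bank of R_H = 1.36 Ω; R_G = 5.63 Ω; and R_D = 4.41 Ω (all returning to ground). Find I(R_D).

I ≈ 0.763 mA

Combine the parallel branches: R_p = (1/1.36 + 1/5.63 + 1/4.41)⁻¹ = 0.8774 Ω.
V_A by voltage divider: V_A = 18.1 × 0.8774/(3.84 + 0.8774) = 3.367 mV.
I(R_D) = V_A / R_D = 3.367/4.41 = 0.7634 mA.
(Check via current divider: I_total = 3.837 mA; share G_k/ΣG = 0.1990 → same result.)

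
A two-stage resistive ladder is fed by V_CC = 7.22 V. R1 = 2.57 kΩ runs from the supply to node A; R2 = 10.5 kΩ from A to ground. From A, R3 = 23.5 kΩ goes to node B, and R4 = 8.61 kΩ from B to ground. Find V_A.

The second stage (R3 + R4 = 32.11 kΩ) loads node A in parallel with R2.
Effective lower resistance at A: R2 ‖ 32.11 = 7.913 kΩ.
So V_A = 7.22 × 0.7548 = 5.450 V.

V_A ≈ 5.45 V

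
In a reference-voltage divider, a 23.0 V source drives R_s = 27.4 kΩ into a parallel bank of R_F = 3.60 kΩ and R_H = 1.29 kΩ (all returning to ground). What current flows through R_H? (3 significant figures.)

I ≈ 0.597 mA

Combine the parallel branches: R_p = (1/3.60 + 1/1.29)⁻¹ = 0.9497 kΩ.
Node voltage V_A = V_s · R_p/(R_s + R_p) = 23.0 × 0.03350 = 0.7705 V.
Branch current I = V_A/R_H = 0.7705/1.29 = 0.5973 mA.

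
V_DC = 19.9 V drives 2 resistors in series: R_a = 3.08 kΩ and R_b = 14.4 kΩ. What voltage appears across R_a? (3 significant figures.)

V ≈ 3.51 V

Total series resistance ΣR = 3.08 + 14.4 = 17.48 kΩ.
Voltage divider: V = V_DC · (3.080 / 17.48) = 19.9 × 0.1762 = 3.506 V.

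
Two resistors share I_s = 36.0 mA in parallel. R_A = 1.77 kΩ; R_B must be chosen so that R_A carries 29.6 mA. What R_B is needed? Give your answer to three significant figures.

R_B ≈ 8.19 kΩ

Two-branch current divider: I_A = I_s · R_B/(R_A + R_B).
29.6/36.0 = R_B/(R_A + R_B) → R_B = R_A · (0.8222)/(1 − 0.8222) = 1.77 × 4.625 = 8.186 kΩ.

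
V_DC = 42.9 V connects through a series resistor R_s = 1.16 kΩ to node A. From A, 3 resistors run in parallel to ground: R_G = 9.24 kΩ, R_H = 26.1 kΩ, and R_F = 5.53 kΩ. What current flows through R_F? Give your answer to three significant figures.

I ≈ 5.62 mA

Equivalent of the parallel group: R_p = 3.055 kΩ.
Node voltage V_A = V_DC · R_p/(R_s + R_p) = 42.9 × 0.7248 = 31.09 V.
Branch current I = V_A/R_F = 31.09/5.53 = 5.623 mA.
(Check via current divider: I_total = 10.18 mA; share G_k/ΣG = 0.5524 → same result.)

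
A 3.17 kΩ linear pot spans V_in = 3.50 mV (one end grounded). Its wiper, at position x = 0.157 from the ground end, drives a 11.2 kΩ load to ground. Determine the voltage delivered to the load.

V_out ≈ 0.530 mV

Split the track: R_lower = x·R_p = 0.4977 kΩ, R_upper = (1−x)·R_p = 2.672 kΩ.
Lower segment in parallel with the load: 0.4977 ‖ 11.2 = 0.4765 kΩ.
Then V_out = V_in · 0.4765/(2.672 + 0.4765) = 0.5297 mV.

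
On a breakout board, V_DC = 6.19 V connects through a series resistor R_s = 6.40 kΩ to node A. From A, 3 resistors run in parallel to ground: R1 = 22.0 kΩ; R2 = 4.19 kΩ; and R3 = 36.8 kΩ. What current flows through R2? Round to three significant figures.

Parallel bank: R_p = 1/(1/22.0 + 1/4.19 + 1/36.8) = 3.212 kΩ.
V_A = 6.19 × 3.212/9.612 = 2.069 V.
I(R2) = V_A / R2 = 2.069/4.19 = 0.4937 mA.

I ≈ 0.494 mA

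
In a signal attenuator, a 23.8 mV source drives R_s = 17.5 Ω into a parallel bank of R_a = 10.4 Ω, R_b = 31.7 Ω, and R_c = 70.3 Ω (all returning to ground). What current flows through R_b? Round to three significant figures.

I ≈ 0.216 mA

Combine the parallel branches: R_p = (1/10.4 + 1/31.7 + 1/70.3)⁻¹ = 7.046 Ω.
V_A by voltage divider: V_A = 23.8 × 7.046/(17.5 + 7.046) = 6.832 mV.
I(R_b) = V_A / R_b = 6.832/31.7 = 0.2155 mA.
(Equivalently: I_total = 0.9696 mA, then current-divider fraction G_k/ΣG = 0.2223.)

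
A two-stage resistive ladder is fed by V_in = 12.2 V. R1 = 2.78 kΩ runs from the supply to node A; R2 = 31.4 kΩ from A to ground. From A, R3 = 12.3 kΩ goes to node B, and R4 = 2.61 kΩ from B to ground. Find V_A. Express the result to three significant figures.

V_A ≈ 9.57 V

Looking into the second stage from A: R3 + R4 = 14.91 kΩ appears in parallel with R2.
R2 ‖ (R3+R4) = 10.11 kΩ.
So V_A = 12.2 × 0.7843 = 9.569 V.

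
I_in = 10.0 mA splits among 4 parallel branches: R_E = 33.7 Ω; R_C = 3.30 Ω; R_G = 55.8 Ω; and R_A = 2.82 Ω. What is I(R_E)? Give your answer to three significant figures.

I ≈ 0.421 mA

Total conductance ΣG = 1/33.7 + 1/3.30 + 1/55.8 + 1/2.82 = 0.7052 (units of 1/Ω).
Current divider: I(R_E) = I_in · G_k/ΣG = 10.0 × (0.02967/0.7052) = 10.0 × 0.04208 = 0.4208 mA.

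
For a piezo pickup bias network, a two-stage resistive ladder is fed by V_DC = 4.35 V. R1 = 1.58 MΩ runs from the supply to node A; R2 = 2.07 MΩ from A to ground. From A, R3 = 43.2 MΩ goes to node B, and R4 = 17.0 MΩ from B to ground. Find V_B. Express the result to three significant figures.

Node A sees R2 in parallel with the series input of stage 2, R3 + R4 = 60.20 MΩ.
Effective lower resistance at A: R2 ‖ 60.20 = 2.001 MΩ.
So V_A = 4.35 × 0.5588 = 2.431 V.
Stage 2 is unloaded, so V_B = V_A · R4/(R3+R4) = 2.431 × 17.0/60.20 = 0.6864 V.

V_B ≈ 0.686 V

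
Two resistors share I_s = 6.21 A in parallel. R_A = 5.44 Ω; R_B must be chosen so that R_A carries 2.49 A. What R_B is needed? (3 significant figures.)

In a two-way split, I_A/I_s = R_B/(R_A + R_B).
2.49/6.21 = R_B/(R_A + R_B) → R_B = R_A · (0.4010)/(1 − 0.4010) = 5.44 × 0.6694 = 3.641 Ω.

R_B ≈ 3.64 Ω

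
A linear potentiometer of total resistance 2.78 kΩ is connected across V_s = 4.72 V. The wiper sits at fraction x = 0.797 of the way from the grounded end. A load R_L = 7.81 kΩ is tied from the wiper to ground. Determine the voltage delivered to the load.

V_out ≈ 3.56 V

Split the track: R_lower = x·R_p = 2.216 kΩ, R_upper = (1−x)·R_p = 0.5643 kΩ.
(x·R_p) ‖ R_L = 1.726 kΩ.
Then V_out = V_s · 1.726/(0.5643 + 1.726) = 3.557 V.
(Unloaded: V_out = x·V_s = 3.76 V.)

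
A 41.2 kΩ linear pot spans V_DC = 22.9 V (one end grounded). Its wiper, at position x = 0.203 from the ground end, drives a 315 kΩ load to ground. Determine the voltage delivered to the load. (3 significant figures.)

V_out ≈ 4.55 V

The pot divides into 32.84 kΩ above the wiper and 8.364 kΩ below.
Lower segment in parallel with the load: 8.364 ‖ 315 = 8.147 kΩ.
Then V_out = V_DC · 8.147/(32.84 + 8.147) = 4.552 V.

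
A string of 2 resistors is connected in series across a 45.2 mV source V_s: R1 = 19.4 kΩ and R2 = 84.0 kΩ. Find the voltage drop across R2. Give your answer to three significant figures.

V ≈ 36.7 mV

ΣR = 19.4 + 84.0 = 103.4 kΩ.
By the voltage-divider rule, V = 45.2 × 84.00/103.4 = 36.72 mV.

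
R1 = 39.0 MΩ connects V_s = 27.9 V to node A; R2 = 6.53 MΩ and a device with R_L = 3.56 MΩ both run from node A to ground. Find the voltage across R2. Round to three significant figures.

V_out ≈ 1.56 V

First combine the lower leg with the load: R2 ‖ R_L = 2.304 MΩ.
Voltage divider with the loaded lower leg: V_out = 27.9 × 2.304/(39.0 + 2.304) = 27.9 × 0.05578 = 1.556 V.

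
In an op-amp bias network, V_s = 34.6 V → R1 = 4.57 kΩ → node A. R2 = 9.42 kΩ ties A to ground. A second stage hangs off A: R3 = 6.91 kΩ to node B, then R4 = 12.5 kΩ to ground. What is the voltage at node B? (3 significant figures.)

Node A sees R2 in parallel with the series input of stage 2, R3 + R4 = 19.41 kΩ.
Effective lower resistance at A: R2 ‖ 19.41 = 6.342 kΩ.
V_A = 34.6 × 6.342/(4.57 + 6.342) = 20.11 V.
Then the unloaded second divider: V_B = V_A × R4/(R3+R4) = 20.11 × 0.6440 = 12.95 V.

V_B ≈ 13.0 V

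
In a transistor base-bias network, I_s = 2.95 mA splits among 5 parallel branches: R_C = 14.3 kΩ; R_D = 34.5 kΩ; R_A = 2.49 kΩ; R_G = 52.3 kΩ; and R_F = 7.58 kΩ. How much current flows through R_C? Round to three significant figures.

I ≈ 0.317 mA

Conductances: ΣG = 1/14.3 + 1/34.5 + 1/2.49 + 1/52.3 + 1/7.58 = 0.6516 (1/kΩ).
R_C takes the fraction G_k/ΣG = 0.06993/0.6516 = 0.1073, so I = 2.95 × 0.1073 = 0.3166 mA.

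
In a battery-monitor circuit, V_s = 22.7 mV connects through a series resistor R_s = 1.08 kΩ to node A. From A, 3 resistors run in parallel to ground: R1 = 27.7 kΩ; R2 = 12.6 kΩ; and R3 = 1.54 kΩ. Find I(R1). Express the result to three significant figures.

Parallel bank: R_p = 1/(1/27.7 + 1/12.6 + 1/1.54) = 1.308 kΩ.
V_A by voltage divider: V_A = 22.7 × 1.308/(1.08 + 1.308) = 12.43 mV.
I(R1) = V_A / R1 = 12.43/27.7 = 0.4488 µA.

I ≈ 0.449 µA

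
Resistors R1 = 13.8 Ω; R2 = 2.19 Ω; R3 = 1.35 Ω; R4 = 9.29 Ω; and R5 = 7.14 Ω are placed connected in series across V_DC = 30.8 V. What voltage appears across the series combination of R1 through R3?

ΣR = 13.8 + 2.19 + 1.35 + 9.29 + 7.14 = 33.77 Ω.
R_{R1..R3} = 13.8 + 2.19 + 1.35 = 17.34 Ω.
Voltage divider: V = V_DC · (17.34 / 33.77) = 30.8 × 0.5135 = 15.81 V.

V ≈ 15.8 V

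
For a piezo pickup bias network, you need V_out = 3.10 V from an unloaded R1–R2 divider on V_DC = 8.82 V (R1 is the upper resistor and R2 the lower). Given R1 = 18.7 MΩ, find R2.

R2 ≈ 10.1 MΩ

Required fraction k = V_out/V_DC = 0.3515.
R2 = R1 · 0.3515/(1 − 0.3515) = 10.13 MΩ.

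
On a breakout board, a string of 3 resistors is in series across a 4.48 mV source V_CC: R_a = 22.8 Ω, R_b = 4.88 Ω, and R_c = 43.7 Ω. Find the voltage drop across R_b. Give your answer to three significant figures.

ΣR = 22.8 + 4.88 + 43.7 = 71.38 Ω.
By the voltage-divider rule, V = 4.48 × 4.880/71.38 = 0.3063 mV.

V ≈ 0.306 mV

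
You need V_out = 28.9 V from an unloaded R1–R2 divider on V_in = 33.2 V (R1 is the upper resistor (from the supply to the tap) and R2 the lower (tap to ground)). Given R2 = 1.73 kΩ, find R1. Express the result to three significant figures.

R1 ≈ 0.257 kΩ

V_out/V_in = R2/(R1+R2) = 0.8705.
So R1 = R2 · (V_in/V_out − 1) = 1.73 × (33.2/28.9 − 1) = 1.73 × 0.1488 = 0.2574 kΩ.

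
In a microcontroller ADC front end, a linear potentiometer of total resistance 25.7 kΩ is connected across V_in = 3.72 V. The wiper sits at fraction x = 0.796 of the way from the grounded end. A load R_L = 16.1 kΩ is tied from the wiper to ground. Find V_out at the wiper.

V_out ≈ 2.35 V

The pot divides into 5.243 kΩ above the wiper and 20.46 kΩ below.
Lower segment in parallel with the load: 20.46 ‖ 16.1 = 9.009 kΩ.
Loaded-divider output: V_out = 3.72 × 0.6321 = 2.352 V.
(Unloaded: V_out = x·V_in = 2.96 V.)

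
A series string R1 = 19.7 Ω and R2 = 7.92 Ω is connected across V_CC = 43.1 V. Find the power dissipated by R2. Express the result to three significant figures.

P ≈ 19.3 W

The common current is I = 43.1/27.62 = 1.560 A.
P = I²R = 2.435 × 7.92 = 19.29 W.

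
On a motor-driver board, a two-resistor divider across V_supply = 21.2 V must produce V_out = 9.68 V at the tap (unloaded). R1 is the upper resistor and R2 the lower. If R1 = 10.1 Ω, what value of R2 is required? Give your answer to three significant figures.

V_out/V_supply = R2/(R1+R2) = 0.4566.
Rearranging, R2 = R1·k/(1−k) = 10.1 × 0.8403 = 8.487 Ω.

R2 ≈ 8.49 Ω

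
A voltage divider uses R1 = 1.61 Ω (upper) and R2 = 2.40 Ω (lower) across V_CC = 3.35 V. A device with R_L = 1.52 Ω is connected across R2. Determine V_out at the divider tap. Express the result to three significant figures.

V_out ≈ 1.23 V

R2 ‖ R_L = (2.40 × 1.52)/(2.40 + 1.52) = 0.9306 Ω.
Now apply the divider: V_out = 3.35 × 0.3663 = 1.227 V.
(Unloaded it would be 2.00 V; the load pulls it down.)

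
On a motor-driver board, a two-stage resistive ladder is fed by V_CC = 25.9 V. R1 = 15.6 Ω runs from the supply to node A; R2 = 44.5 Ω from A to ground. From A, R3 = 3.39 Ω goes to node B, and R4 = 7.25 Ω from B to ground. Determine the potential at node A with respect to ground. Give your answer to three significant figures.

V_A ≈ 9.20 V

Node A sees R2 in parallel with the series input of stage 2, R3 + R4 = 10.64 Ω.
R2 ‖ (R3+R4) = 8.587 Ω.
V_A = 25.9 × 8.587/(15.6 + 8.587) = 9.195 V.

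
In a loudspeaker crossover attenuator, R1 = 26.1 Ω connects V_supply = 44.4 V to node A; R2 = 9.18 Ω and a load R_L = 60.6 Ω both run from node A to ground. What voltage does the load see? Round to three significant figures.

The load sits in parallel with R2, giving an effective lower resistance R2' = R2·R_L/(R2+R_L) = 7.972 Ω.
Now apply the divider: V_out = 44.4 × 0.2340 = 10.39 V.
(Unloaded it would be 11.6 V; the load pulls it down.)

V_out ≈ 10.4 V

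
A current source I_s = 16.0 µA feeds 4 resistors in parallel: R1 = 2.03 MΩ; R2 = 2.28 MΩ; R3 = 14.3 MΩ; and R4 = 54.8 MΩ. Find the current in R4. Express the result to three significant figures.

I ≈ 0.286 µA

ΣG = 1/2.03 + 1/2.28 + 1/14.3 + 1/54.8 = 1.019.
R4 takes the fraction G_k/ΣG = 0.01825/1.019 = 0.01790, so I = 16.0 × 0.01790 = 0.2864 µA.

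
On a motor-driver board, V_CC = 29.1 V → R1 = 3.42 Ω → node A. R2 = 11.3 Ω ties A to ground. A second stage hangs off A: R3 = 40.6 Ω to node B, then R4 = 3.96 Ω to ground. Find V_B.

Node A sees R2 in parallel with the series input of stage 2, R3 + R4 = 44.56 Ω.
Effective lower resistance at A: R2 ‖ 44.56 = 9.014 Ω.
So V_A = 29.1 × 0.7250 = 21.10 V.
Stage 2 is unloaded, so V_B = V_A · R4/(R3+R4) = 21.10 × 3.96/44.56 = 1.875 V.

V_B ≈ 1.87 V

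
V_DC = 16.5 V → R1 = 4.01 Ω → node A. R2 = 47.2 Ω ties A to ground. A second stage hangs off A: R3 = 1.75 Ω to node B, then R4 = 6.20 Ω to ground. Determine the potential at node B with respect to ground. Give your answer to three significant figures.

V_B ≈ 8.10 V

Looking into the second stage from A: R3 + R4 = 7.950 Ω appears in parallel with R2.
R2 ‖ (R3+R4) = 6.804 Ω.
First divider: V_A = V_DC · 6.804/(4.01 + 6.804) = 10.38 V.
Then the unloaded second divider: V_B = V_A × R4/(R3+R4) = 10.38 × 0.7799 = 8.096 V.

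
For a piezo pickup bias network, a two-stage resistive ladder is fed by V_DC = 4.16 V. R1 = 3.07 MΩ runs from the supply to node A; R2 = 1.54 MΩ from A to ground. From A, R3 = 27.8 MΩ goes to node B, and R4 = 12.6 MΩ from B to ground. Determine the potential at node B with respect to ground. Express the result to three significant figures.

V_B ≈ 0.423 V

Looking into the second stage from A: R3 + R4 = 40.40 MΩ appears in parallel with R2.
Effective lower resistance at A: R2 ‖ 40.40 = 1.483 MΩ.
So V_A = 4.16 × 0.3258 = 1.355 V.
Stage 2 is unloaded, so V_B = V_A · R4/(R3+R4) = 1.355 × 12.6/40.40 = 0.4227 V.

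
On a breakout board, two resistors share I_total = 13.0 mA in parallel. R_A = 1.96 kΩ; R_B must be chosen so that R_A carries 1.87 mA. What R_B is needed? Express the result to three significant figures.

In a two-way split, I_A/I_total = R_B/(R_A + R_B).
With f = 0.1438, R_B = R_A · f/(1−f) = 1.96 × 0.1680 = 0.3293 kΩ.

R_B ≈ 0.329 kΩ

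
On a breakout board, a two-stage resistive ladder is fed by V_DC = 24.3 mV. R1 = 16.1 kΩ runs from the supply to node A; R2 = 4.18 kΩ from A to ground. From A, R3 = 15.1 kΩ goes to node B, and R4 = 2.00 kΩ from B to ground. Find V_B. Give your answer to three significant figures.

V_B ≈ 0.491 mV

Node A sees R2 in parallel with the series input of stage 2, R3 + R4 = 17.10 kΩ.
R2 ‖ (R3+R4) = 3.359 kΩ.
So V_A = 24.3 × 0.1726 = 4.195 mV.
Stage 2 is unloaded, so V_B = V_A · R4/(R3+R4) = 4.195 × 2.00/17.10 = 0.4906 mV.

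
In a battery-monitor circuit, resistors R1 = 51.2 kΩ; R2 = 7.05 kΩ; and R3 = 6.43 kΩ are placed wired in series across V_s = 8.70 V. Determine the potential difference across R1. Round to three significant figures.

Total series resistance ΣR = 51.2 + 7.05 + 6.43 = 64.68 kΩ.
Voltage divider: V = V_s · (51.20 / 64.68) = 8.70 × 0.7916 = 6.887 V.

V ≈ 6.89 V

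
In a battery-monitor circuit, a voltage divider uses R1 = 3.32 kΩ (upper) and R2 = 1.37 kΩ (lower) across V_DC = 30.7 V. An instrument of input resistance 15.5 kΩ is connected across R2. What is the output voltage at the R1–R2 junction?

First combine the lower leg with the load: R2 ‖ R_L = 1.259 kΩ.
Then V_out = V_DC · R2'/(R1 + R2') = 30.7 × 1.259/4.579 = 8.440 V.
(Unloaded it would be 8.97 V; the load pulls it down.)

V_out ≈ 8.44 V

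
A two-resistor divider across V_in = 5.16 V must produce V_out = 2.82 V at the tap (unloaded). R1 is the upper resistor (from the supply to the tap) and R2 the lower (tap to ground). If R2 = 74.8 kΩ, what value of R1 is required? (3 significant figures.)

Required fraction k = V_out/V_in = 0.5465.
So R1 = R2 · (V_in/V_out − 1) = 74.8 × (5.16/2.82 − 1) = 74.8 × 0.8298 = 62.07 kΩ.

R1 ≈ 62.1 kΩ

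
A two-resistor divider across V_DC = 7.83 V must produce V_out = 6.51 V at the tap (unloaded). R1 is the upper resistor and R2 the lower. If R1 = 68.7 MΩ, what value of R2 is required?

R2 ≈ 339 MΩ

Required fraction k = V_out/V_DC = 0.8314.
Rearranging, R2 = R1·k/(1−k) = 68.7 × 4.932 = 338.8 MΩ.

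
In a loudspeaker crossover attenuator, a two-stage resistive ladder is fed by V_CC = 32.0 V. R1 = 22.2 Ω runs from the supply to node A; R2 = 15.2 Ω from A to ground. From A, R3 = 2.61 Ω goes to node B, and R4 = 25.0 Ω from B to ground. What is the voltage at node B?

Looking into the second stage from A: R3 + R4 = 27.61 Ω appears in parallel with R2.
Effective lower resistance at A: R2 ‖ 27.61 = 9.803 Ω.
First divider: V_A = V_CC · 9.803/(22.2 + 9.803) = 9.802 V.
Then the unloaded second divider: V_B = V_A × R4/(R3+R4) = 9.802 × 0.9055 = 8.876 V.

V_B ≈ 8.88 V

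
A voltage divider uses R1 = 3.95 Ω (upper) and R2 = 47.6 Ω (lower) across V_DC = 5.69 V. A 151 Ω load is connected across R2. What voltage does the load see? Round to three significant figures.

R2 ‖ R_L = (47.6 × 151)/(47.6 + 151) = 36.19 Ω.
Now apply the divider: V_out = 5.69 × 0.9016 = 5.130 V.

V_out ≈ 5.13 V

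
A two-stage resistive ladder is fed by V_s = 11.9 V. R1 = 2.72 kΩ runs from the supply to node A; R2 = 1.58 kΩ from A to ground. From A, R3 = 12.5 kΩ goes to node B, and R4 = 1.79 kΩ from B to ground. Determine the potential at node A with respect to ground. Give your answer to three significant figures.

V_A ≈ 4.09 V

The second stage (R3 + R4 = 14.29 kΩ) loads node A in parallel with R2.
Effective lower resistance at A: R2 ‖ 14.29 = 1.423 kΩ.
V_A = 11.9 × 1.423/(2.72 + 1.423) = 4.087 V.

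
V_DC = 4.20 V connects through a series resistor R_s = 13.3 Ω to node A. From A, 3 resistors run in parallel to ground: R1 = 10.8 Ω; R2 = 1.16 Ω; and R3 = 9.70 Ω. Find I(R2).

I ≈ 0.240 A

Combine the parallel branches: R_p = (1/10.8 + 1/1.16 + 1/9.70)⁻¹ = 0.9454 Ω.
Node voltage V_A = V_DC · R_p/(R_s + R_p) = 4.20 × 0.06637 = 0.2787 V.
Branch current I = V_A/R2 = 0.2787/1.16 = 0.2403 A.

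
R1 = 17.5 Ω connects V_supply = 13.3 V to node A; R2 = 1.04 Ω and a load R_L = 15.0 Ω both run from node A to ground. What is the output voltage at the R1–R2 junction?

The load sits in parallel with R2, giving an effective lower resistance R2' = R2·R_L/(R2+R_L) = 0.9726 Ω.
Then V_out = V_supply · R2'/(R1 + R2') = 13.3 × 0.9726/18.47 = 0.7002 V.

V_out ≈ 0.700 V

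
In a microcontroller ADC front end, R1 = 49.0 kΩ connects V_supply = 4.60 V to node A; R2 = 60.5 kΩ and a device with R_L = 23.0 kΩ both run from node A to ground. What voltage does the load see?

First combine the lower leg with the load: R2 ‖ R_L = 16.66 kΩ.
Now apply the divider: V_out = 4.60 × 0.2538 = 1.167 V.
(Unloaded it would be 2.54 V; the load pulls it down.)

V_out ≈ 1.17 V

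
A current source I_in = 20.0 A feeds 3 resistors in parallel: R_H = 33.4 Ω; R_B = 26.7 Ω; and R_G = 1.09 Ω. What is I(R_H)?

I ≈ 0.608 A

ΣG = 1/33.4 + 1/26.7 + 1/1.09 = 0.9848.
By the current-divider rule, I = I_in · G_k/ΣG = 20.0 × 0.03040 = 0.6080 A.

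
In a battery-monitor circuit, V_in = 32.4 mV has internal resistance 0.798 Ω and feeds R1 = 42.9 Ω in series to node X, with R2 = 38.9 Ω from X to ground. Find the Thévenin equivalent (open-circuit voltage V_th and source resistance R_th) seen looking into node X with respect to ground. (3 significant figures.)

R1' = 0.798 + 42.9 = 43.70 Ω (source resistance + R1).
With X open, the divider is unloaded: V_th = 32.4 × 38.9/82.60 = 15.26 mV.
With V_in suppressed (replaced by a short), R_th = R1' ‖ R2 = (43.70 × 38.9)/(43.70 + 38.9) = 20.58 Ω.

V_th ≈ 15.3 mV, R_th ≈ 20.6 Ω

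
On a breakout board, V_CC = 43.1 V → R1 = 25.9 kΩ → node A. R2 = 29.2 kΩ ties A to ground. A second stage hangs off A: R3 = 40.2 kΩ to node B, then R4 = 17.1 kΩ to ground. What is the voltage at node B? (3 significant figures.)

Looking into the second stage from A: R3 + R4 = 57.30 kΩ appears in parallel with R2.
R2 ‖ (R3+R4) = 19.34 kΩ.
V_A = 43.1 × 19.34/(25.9 + 19.34) = 18.43 V.
Then the unloaded second divider: V_B = V_A × R4/(R3+R4) = 18.43 × 0.2984 = 5.499 V.

V_B ≈ 5.50 V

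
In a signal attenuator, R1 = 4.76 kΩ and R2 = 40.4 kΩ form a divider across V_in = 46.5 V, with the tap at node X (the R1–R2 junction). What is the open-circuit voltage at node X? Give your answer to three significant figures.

V_th ≈ 41.6 V

With X open, the divider is unloaded: V_th = 46.5 × 40.4/45.16 = 41.60 V.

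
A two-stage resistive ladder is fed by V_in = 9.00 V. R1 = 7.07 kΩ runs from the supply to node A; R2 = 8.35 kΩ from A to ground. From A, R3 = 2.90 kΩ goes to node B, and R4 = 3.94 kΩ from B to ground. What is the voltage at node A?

V_A ≈ 3.12 V

The second stage (R3 + R4 = 6.840 kΩ) loads node A in parallel with R2.
R2 ‖ (R3+R4) = 3.760 kΩ.
So V_A = 9.00 × 0.3472 = 3.125 V.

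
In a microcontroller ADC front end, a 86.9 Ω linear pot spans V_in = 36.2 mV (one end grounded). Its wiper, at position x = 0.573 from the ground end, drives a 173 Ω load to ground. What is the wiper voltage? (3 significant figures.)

The pot divides into 37.11 Ω above the wiper and 49.79 Ω below.
Lower segment in parallel with the load: 49.79 ‖ 173 = 38.66 Ω.
Loaded-divider output: V_out = 36.2 × 0.5103 = 18.47 mV.
(Unloaded: V_out = x·V_in = 20.7 mV.)

V_out ≈ 18.5 mV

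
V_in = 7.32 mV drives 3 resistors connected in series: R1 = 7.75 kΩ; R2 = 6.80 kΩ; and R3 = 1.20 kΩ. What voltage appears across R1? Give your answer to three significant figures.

ΣR = 7.75 + 6.80 + 1.20 = 15.75 kΩ.
Voltage divider: V = V_in · (7.750 / 15.75) = 7.32 × 0.4921 = 3.602 mV.

V ≈ 3.60 mV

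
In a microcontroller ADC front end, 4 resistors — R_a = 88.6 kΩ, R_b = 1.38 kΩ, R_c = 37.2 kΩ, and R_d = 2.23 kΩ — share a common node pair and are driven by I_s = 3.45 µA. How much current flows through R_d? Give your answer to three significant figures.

I ≈ 1.28 µA

ΣG = 1/88.6 + 1/1.38 + 1/37.2 + 1/2.23 = 1.211.
By the current-divider rule, I = I_s · G_k/ΣG = 3.45 × 0.3702 = 1.277 µA.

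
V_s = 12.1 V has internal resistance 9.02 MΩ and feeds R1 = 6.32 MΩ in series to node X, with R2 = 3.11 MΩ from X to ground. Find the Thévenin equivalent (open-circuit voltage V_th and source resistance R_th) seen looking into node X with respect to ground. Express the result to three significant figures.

V_th ≈ 2.04 V, R_th ≈ 2.59 MΩ

R1' = 9.02 + 6.32 = 15.34 MΩ (source resistance + R1).
V_th is the unloaded tap voltage: V_s · R2/(R1'+R2) = 12.1 × 0.1686 = 2.040 V.
With V_s suppressed (replaced by a short), R_th = R1' ‖ R2 = (15.34 × 3.11)/(15.34 + 3.11) = 2.586 MΩ.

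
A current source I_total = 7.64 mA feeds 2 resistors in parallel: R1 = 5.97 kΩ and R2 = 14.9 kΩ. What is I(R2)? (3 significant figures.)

Two-branch current divider: I_k = I_total · R_other/(R_1 + R_2).
I(R2) = 7.64 × 5.97/(5.97 + 14.9) = 7.64 × 0.2861 = 2.185 mA.

I ≈ 2.19 mA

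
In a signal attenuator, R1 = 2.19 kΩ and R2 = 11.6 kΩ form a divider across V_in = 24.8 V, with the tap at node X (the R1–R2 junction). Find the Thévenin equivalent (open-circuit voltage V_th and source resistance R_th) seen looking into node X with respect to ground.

V_th is the unloaded tap voltage: V_in · R2/(R1+R2) = 24.8 × 0.8412 = 20.86 V.
With V_in suppressed (replaced by a short), R_th = R1 ‖ R2 = (2.190 × 11.6)/(2.190 + 11.6) = 1.842 kΩ.

V_th ≈ 20.9 V, R_th ≈ 1.84 kΩ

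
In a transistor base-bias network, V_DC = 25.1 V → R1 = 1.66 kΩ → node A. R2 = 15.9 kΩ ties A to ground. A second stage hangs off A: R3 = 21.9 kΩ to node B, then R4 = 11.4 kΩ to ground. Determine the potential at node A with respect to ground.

V_A ≈ 21.7 V

Looking into the second stage from A: R3 + R4 = 33.30 kΩ appears in parallel with R2.
R2 ‖ (R3+R4) = 10.76 kΩ.
V_A = 25.1 × 10.76/(1.66 + 10.76) = 21.75 V.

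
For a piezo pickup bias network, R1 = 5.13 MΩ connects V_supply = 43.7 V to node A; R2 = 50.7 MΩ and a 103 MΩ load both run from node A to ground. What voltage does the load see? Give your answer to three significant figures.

V_out ≈ 38.0 V

R2 ‖ R_L = (50.7 × 103)/(50.7 + 103) = 33.98 MΩ.
Then V_out = V_supply · R2'/(R1 + R2') = 43.7 × 33.98/39.11 = 37.97 V.
(Unloaded it would be 39.7 V; the load pulls it down.)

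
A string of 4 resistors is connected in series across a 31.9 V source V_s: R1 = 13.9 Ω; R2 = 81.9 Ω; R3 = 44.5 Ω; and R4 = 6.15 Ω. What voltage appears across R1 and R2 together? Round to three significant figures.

V ≈ 20.9 V

Total series resistance ΣR = 13.9 + 81.9 + 44.5 + 6.15 = 146.5 Ω.
R_{R1..R2} = 13.9 + 81.9 = 95.80 Ω.
By the voltage-divider rule, V = 31.9 × 95.80/146.5 = 20.87 V.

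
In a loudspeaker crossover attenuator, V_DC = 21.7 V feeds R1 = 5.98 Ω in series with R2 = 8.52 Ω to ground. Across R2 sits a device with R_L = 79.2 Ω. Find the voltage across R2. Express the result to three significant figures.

R2 ‖ R_L = (8.52 × 79.2)/(8.52 + 79.2) = 7.692 Ω.
Then V_out = V_DC · R2'/(R1 + R2') = 21.7 × 7.692/13.67 = 12.21 V.

V_out ≈ 12.2 V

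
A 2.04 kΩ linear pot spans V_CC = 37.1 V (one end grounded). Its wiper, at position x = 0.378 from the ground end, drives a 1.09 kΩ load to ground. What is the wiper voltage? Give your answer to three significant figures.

V_out ≈ 9.74 V

Split the track: R_lower = x·R_p = 0.7711 kΩ, R_upper = (1−x)·R_p = 1.269 kΩ.
R_L loads the lower segment: effective lower R = 0.4516 kΩ.
Then V_out = V_CC · 0.4516/(1.269 + 0.4516) = 9.739 V.
(Unloaded: V_out = x·V_CC = 14.0 V.)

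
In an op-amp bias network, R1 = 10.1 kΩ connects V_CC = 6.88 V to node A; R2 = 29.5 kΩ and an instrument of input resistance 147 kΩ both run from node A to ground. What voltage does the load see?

First combine the lower leg with the load: R2 ‖ R_L = 24.57 kΩ.
Voltage divider with the loaded lower leg: V_out = 6.88 × 24.57/(10.1 + 24.57) = 6.88 × 0.7087 = 4.876 V.
(Unloaded it would be 5.13 V; the load pulls it down.)

V_out ≈ 4.88 V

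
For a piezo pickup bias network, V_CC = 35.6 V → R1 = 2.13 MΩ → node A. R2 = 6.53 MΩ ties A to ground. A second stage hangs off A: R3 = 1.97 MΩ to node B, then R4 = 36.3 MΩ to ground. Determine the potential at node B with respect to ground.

The second stage (R3 + R4 = 38.27 MΩ) loads node A in parallel with R2.
R2 ‖ (R3+R4) = 5.578 MΩ.
So V_A = 35.6 × 0.7237 = 25.76 V.
V_B = V_A × 0.9485 = 24.44 V.

V_B ≈ 24.4 V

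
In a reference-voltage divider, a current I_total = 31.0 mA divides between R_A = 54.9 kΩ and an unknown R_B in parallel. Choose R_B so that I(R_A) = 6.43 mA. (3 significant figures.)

The fraction through R_A equals R_B/(R_A+R_B).
With f = 0.2074, R_B = R_A · f/(1−f) = 54.9 × 0.2617 = 14.37 kΩ.

R_B ≈ 14.4 kΩ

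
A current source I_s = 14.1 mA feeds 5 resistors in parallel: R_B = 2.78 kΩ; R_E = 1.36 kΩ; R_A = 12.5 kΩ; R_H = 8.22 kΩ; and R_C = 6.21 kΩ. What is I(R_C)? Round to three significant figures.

Conductances: ΣG = 1/2.78 + 1/1.36 + 1/12.5 + 1/8.22 + 1/6.21 = 1.458 (1/kΩ).
Current divider: I(R_C) = I_s · G_k/ΣG = 14.1 × (0.1610/1.458) = 14.1 × 0.1105 = 1.558 mA.

I ≈ 1.56 mA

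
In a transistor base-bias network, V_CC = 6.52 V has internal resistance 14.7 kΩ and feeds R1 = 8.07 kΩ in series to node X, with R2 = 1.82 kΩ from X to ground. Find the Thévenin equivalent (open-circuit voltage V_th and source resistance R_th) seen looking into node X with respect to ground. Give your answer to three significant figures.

R1' = 14.7 + 8.07 = 22.77 kΩ (source resistance + R1).
With X open, the divider is unloaded: V_th = 6.52 × 1.82/24.59 = 0.4826 V.
Looking into X with the source shorted: R_th = R1'·R2/(R1'+R2) = 22.77 × 1.82/24.59 = 1.685 kΩ.

V_th ≈ 0.483 V, R_th ≈ 1.69 kΩ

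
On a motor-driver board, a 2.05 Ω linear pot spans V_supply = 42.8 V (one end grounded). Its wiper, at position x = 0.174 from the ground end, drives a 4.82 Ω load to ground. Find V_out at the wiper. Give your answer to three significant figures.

The pot divides into 1.693 Ω above the wiper and 0.3567 Ω below.
(x·R_p) ‖ R_L = 0.3321 Ω.
V_out = 42.8 × 0.3321/(1.693 + 0.3321) = 7.018 V.

V_out ≈ 7.02 V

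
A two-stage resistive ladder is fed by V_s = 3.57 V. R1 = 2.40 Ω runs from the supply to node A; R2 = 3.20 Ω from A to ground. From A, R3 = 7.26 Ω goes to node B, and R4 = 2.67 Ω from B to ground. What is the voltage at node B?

V_B ≈ 0.482 V

Looking into the second stage from A: R3 + R4 = 9.930 Ω appears in parallel with R2.
Effective lower resistance at A: R2 ‖ 9.930 = 2.420 Ω.
So V_A = 3.57 × 0.5021 = 1.792 V.
Stage 2 is unloaded, so V_B = V_A · R4/(R3+R4) = 1.792 × 2.67/9.930 = 0.4820 V.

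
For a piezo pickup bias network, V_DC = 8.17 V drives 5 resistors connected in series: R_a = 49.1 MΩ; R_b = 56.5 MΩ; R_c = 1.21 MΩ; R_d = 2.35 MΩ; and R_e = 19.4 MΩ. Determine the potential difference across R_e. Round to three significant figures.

V ≈ 1.23 V

Total series resistance ΣR = 49.1 + 56.5 + 1.21 + 2.35 + 19.4 = 128.6 MΩ.
By the voltage-divider rule, V = 8.17 × 19.40/128.6 = 1.233 V.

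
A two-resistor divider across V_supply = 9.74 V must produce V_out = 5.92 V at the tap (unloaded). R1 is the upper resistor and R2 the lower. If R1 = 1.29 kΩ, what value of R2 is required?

R2 ≈ 2.00 kΩ

Required fraction k = V_out/V_supply = 0.6078.
So R2 = R1 · V_out/(V_supply − V_out) = 1.29 × 5.92/(9.74 − 5.92) = 1.29 × 1.550 = 1.999 kΩ.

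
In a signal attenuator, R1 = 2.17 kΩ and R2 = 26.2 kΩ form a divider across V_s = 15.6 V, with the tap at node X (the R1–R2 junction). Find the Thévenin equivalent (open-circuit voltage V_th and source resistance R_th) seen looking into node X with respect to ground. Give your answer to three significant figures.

V_th ≈ 14.4 V, R_th ≈ 2.00 kΩ

With X open, the divider is unloaded: V_th = 15.6 × 26.2/28.37 = 14.41 V.
With V_s suppressed (replaced by a short), R_th = R1 ‖ R2 = (2.170 × 26.2)/(2.170 + 26.2) = 2.004 kΩ.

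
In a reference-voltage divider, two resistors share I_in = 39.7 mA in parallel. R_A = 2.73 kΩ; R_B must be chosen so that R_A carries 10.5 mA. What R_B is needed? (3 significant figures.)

The fraction through R_A equals R_B/(R_A+R_B).
10.5/39.7 = R_B/(R_A + R_B) → R_B = R_A · (0.2645)/(1 − 0.2645) = 2.73 × 0.3596 = 0.9817 kΩ.

R_B ≈ 0.982 kΩ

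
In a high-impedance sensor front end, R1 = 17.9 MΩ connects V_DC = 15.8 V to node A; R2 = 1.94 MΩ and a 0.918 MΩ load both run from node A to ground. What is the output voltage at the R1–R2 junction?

V_out ≈ 0.532 V

R2 ‖ R_L = (1.94 × 0.918)/(1.94 + 0.918) = 0.6231 MΩ.
Voltage divider with the loaded lower leg: V_out = 15.8 × 0.6231/(17.9 + 0.6231) = 15.8 × 0.03364 = 0.5315 V.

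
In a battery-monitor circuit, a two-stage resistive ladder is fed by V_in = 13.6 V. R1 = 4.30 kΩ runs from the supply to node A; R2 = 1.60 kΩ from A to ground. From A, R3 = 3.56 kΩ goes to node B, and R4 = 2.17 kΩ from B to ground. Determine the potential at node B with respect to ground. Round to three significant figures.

The second stage (R3 + R4 = 5.730 kΩ) loads node A in parallel with R2.
R2 ‖ (R3+R4) = 1.251 kΩ.
So V_A = 13.6 × 0.2253 = 3.064 V.
Stage 2 is unloaded, so V_B = V_A · R4/(R3+R4) = 3.064 × 2.17/5.730 = 1.161 V.

V_B ≈ 1.16 V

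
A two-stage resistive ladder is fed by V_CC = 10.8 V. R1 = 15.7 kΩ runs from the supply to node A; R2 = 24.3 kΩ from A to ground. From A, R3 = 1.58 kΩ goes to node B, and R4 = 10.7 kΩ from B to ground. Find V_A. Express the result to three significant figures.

V_A ≈ 3.69 V

Looking into the second stage from A: R3 + R4 = 12.28 kΩ appears in parallel with R2.
R2 ‖ (R3+R4) = 8.158 kΩ.
So V_A = 10.8 × 0.3419 = 3.693 V.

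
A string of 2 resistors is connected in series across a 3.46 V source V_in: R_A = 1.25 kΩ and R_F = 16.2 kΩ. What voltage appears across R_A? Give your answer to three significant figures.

V ≈ 0.248 V

ΣR = 1.25 + 16.2 = 17.45 kΩ.
By the voltage-divider rule, V = 3.46 × 1.250/17.45 = 0.2479 V.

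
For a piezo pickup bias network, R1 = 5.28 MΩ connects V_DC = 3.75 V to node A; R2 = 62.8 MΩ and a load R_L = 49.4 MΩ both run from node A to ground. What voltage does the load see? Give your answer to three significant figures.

V_out ≈ 3.15 V

The load sits in parallel with R2, giving an effective lower resistance R2' = R2·R_L/(R2+R_L) = 27.65 MΩ.
Then V_out = V_DC · R2'/(R1 + R2') = 3.75 × 27.65/32.93 = 3.149 V.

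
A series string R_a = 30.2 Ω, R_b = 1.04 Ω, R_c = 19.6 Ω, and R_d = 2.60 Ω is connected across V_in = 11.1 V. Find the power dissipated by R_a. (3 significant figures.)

Series current I = V_in/ΣR = 11.1/53.44 = 0.2077 A.
P(R_a) = I²·R_a = (0.2077)² × 30.2 = 1.303 W.

P ≈ 1.30 W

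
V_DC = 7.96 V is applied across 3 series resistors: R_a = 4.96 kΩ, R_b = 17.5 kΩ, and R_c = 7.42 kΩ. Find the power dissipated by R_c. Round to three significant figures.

P ≈ 0.527 mW

Series current I = V_DC/ΣR = 7.96/29.88 = 0.2664 mA.
P = I²R = 0.07097 × 7.42 = 0.5266 mW.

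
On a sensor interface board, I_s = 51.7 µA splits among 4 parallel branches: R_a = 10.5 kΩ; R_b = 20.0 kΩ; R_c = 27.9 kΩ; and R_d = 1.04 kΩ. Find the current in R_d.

I ≈ 43.5 µA

Conductances: ΣG = 1/10.5 + 1/20.0 + 1/27.9 + 1/1.04 = 1.143 (1/kΩ).
R_d takes the fraction G_k/ΣG = 0.9615/1.143 = 0.8415, so I = 51.7 × 0.8415 = 43.51 µA.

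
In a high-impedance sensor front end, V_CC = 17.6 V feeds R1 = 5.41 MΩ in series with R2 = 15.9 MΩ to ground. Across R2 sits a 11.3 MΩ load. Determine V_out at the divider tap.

First combine the lower leg with the load: R2 ‖ R_L = 6.606 MΩ.
Then V_out = V_CC · R2'/(R1 + R2') = 17.6 × 6.606/12.02 = 9.676 V.

V_out ≈ 9.68 V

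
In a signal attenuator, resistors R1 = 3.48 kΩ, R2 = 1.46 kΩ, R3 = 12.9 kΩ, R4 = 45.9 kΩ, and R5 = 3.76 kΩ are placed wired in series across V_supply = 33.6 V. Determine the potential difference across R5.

V ≈ 1.87 V

Series total: ΣR = 3.48 + 1.46 + 12.9 + 45.9 + 3.76 = 67.50 kΩ.
V = V_supply · R/ΣR = 33.6 × 0.05570 = 1.872 V.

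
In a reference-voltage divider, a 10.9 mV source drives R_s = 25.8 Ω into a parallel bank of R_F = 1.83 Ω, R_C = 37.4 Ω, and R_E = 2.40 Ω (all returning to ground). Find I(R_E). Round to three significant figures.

I ≈ 0.171 mA

Parallel bank: R_p = 1/(1/1.83 + 1/37.4 + 1/2.40) = 1.010 Ω.
Node voltage V_A = V_CC · R_p/(R_s + R_p) = 10.9 × 0.03768 = 0.4107 mV.
Branch current I = V_A/R_E = 0.4107/2.40 = 0.1711 mA.
(Equivalently: I_total = 0.4066 mA, then current-divider fraction G_k/ΣG = 0.4209.)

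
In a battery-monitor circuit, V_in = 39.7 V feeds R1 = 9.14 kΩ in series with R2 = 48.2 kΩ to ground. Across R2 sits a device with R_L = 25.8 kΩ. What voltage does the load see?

V_out ≈ 25.7 V

First combine the lower leg with the load: R2 ‖ R_L = 16.80 kΩ.
Voltage divider with the loaded lower leg: V_out = 39.7 × 16.80/(9.14 + 16.80) = 39.7 × 0.6477 = 25.71 V.
(Unloaded it would be 33.4 V; the load pulls it down.)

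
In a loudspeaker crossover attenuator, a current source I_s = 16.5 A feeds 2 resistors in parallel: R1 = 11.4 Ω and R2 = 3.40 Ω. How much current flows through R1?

I ≈ 3.79 A

With just two branches, the current splits inversely with resistance.
So I = 16.5 × 3.40/14.80 = 3.791 A.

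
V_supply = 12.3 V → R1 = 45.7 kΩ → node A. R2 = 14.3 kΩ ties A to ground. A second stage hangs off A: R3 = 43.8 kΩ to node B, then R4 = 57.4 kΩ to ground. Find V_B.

Node A sees R2 in parallel with the series input of stage 2, R3 + R4 = 101.2 kΩ.
Effective lower resistance at A: R2 ‖ 101.2 = 12.53 kΩ.
V_A = 12.3 × 12.53/(45.7 + 12.53) = 2.647 V.
Then the unloaded second divider: V_B = V_A × R4/(R3+R4) = 2.647 × 0.5672 = 1.501 V.

V_B ≈ 1.50 V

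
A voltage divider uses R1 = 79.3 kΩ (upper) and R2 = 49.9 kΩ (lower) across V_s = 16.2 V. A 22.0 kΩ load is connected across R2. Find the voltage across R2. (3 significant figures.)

R2 ‖ R_L = (49.9 × 22.0)/(49.9 + 22.0) = 15.27 kΩ.
Then V_out = V_s · R2'/(R1 + R2') = 16.2 × 15.27/94.57 = 2.616 V.

V_out ≈ 2.62 V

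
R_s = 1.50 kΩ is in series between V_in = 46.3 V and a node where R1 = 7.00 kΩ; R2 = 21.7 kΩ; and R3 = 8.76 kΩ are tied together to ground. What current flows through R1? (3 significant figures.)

I ≈ 4.55 mA

Equivalent of the parallel group: R_p = 3.299 kΩ.
V_A = 46.3 × 3.299/4.799 = 31.83 V.
Branch current I = V_A/R1 = 31.83/7.00 = 4.547 mA.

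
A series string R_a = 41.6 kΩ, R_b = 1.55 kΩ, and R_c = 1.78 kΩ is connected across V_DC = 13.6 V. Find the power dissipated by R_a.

P ≈ 3.81 mW

Series current I = V_DC/ΣR = 13.6/44.93 = 0.3027 mA.
V(R_a) = I·R = 12.59 V; P = V·I = 12.59 × 0.3027 = 3.812 mW.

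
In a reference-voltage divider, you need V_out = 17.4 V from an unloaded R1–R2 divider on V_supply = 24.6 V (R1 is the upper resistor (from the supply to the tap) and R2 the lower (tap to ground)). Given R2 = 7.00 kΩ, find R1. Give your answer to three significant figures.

R1 ≈ 2.90 kΩ

V_out/V_supply = R2/(R1+R2) = 0.7073.
R1 = R2·(1/k − 1) = 7.00 × 0.4138 = 2.897 kΩ.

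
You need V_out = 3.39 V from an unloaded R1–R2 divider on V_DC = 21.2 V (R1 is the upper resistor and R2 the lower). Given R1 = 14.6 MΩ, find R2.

R2 ≈ 2.78 MΩ

Required fraction k = V_out/V_DC = 0.1599.
R2 = R1 · 0.1599/(1 − 0.1599) = 2.779 MΩ.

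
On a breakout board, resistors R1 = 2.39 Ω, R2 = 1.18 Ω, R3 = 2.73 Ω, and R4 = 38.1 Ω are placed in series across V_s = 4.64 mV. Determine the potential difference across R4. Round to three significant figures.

V ≈ 3.98 mV

Total series resistance ΣR = 2.39 + 1.18 + 2.73 + 38.1 = 44.40 Ω.
V = V_s · R/ΣR = 4.64 × 0.8581 = 3.982 mV.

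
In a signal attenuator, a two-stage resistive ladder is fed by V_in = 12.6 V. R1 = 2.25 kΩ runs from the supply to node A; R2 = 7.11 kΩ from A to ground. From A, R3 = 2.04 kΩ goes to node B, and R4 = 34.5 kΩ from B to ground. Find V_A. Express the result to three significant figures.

Node A sees R2 in parallel with the series input of stage 2, R3 + R4 = 36.54 kΩ.
R2 ‖ (R3+R4) = 5.952 kΩ.
V_A = 12.6 × 5.952/(2.25 + 5.952) = 9.143 V.

V_A ≈ 9.14 V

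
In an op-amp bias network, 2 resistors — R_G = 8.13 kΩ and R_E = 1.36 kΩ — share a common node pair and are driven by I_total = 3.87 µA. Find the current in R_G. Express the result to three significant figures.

For two parallel branches, I_k = I_total · (other R)/(sum of R).
So I = 3.87 × 1.36/9.490 = 0.5546 µA.

I ≈ 0.555 µA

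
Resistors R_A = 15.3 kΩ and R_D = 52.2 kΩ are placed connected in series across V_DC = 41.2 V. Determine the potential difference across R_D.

Series total: ΣR = 15.3 + 52.2 = 67.50 kΩ.
By the voltage-divider rule, V = 41.2 × 52.20/67.50 = 31.86 V.

V ≈ 31.9 V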